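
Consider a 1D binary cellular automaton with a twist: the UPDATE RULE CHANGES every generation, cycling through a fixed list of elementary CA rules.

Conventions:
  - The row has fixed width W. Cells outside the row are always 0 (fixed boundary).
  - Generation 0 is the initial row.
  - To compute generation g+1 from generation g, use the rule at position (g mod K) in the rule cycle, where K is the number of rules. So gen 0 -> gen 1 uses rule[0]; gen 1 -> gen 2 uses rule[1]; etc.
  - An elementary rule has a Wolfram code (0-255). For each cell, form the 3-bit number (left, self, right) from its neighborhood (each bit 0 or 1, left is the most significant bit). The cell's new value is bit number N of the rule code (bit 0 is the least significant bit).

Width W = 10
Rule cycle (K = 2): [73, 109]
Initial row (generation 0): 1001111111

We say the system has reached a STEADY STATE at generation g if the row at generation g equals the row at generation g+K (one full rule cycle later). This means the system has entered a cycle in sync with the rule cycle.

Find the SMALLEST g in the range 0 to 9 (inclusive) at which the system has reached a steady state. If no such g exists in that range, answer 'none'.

Answer: 2

Derivation:
Gen 0: 1001111111
Gen 1 (rule 73): 0001000001
Gen 2 (rule 109): 1101011101
Gen 3 (rule 73): 1100010100
Gen 4 (rule 109): 1101011101
Gen 5 (rule 73): 1100010100
Gen 6 (rule 109): 1101011101
Gen 7 (rule 73): 1100010100
Gen 8 (rule 109): 1101011101
Gen 9 (rule 73): 1100010100
Gen 10 (rule 109): 1101011101
Gen 11 (rule 73): 1100010100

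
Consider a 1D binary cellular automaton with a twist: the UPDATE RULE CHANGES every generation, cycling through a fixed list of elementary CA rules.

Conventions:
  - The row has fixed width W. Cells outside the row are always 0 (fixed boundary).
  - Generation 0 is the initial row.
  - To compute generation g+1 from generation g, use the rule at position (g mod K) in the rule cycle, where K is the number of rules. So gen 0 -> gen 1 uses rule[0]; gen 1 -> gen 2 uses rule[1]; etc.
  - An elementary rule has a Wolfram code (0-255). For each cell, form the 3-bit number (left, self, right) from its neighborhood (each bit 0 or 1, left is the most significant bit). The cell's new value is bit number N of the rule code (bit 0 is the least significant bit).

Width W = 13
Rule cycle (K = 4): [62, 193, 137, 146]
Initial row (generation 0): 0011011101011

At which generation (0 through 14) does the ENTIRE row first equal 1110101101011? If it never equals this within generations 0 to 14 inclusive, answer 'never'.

Gen 0: 0011011101011
Gen 1 (rule 62): 0110110011110
Gen 2 (rule 193): 0010010001110
Gen 3 (rule 137): 1000000101100
Gen 4 (rule 146): 0100001000010
Gen 5 (rule 62): 1110011100111
Gen 6 (rule 193): 0110001100011
Gen 7 (rule 137): 0100101001010
Gen 8 (rule 146): 1011000110001
Gen 9 (rule 62): 1110101101011
Gen 10 (rule 193): 0110000100001
Gen 11 (rule 137): 0100110001100
Gen 12 (rule 146): 1011001010010
Gen 13 (rule 62): 1110111111111
Gen 14 (rule 193): 0110011111111

Answer: 9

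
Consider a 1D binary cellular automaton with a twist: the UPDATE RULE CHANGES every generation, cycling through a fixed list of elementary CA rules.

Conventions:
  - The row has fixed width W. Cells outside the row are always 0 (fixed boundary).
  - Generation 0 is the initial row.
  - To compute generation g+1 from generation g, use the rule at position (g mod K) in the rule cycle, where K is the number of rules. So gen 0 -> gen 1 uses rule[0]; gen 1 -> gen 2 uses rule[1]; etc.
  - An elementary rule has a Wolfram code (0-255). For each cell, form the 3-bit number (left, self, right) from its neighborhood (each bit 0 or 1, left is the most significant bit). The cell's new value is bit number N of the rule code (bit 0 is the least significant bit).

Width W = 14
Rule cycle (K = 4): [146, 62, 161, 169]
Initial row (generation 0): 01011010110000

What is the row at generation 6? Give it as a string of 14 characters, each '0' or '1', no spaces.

Answer: 00011011100000

Derivation:
Gen 0: 01011010110000
Gen 1 (rule 146): 10000000001000
Gen 2 (rule 62): 11000000011100
Gen 3 (rule 161): 00011111001001
Gen 4 (rule 169): 11011110000000
Gen 5 (rule 146): 00001101000000
Gen 6 (rule 62): 00011011100000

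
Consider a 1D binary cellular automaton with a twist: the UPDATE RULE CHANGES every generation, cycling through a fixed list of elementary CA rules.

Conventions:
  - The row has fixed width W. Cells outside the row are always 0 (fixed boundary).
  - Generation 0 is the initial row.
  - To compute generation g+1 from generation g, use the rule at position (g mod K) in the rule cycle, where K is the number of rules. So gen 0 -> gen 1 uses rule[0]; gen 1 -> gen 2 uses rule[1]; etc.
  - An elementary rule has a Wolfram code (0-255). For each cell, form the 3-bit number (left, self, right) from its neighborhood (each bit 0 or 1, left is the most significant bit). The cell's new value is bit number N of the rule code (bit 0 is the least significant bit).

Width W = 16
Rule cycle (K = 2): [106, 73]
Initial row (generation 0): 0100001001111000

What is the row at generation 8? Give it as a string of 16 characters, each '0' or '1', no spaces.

Gen 0: 0100001001111000
Gen 1 (rule 106): 1000010011001000
Gen 2 (rule 73): 0011000011000011
Gen 3 (rule 106): 0111000111000111
Gen 4 (rule 73): 0101010101010101
Gen 5 (rule 106): 1010101010101010
Gen 6 (rule 73): 0000000000000000
Gen 7 (rule 106): 0000000000000000
Gen 8 (rule 73): 1111111111111111

Answer: 1111111111111111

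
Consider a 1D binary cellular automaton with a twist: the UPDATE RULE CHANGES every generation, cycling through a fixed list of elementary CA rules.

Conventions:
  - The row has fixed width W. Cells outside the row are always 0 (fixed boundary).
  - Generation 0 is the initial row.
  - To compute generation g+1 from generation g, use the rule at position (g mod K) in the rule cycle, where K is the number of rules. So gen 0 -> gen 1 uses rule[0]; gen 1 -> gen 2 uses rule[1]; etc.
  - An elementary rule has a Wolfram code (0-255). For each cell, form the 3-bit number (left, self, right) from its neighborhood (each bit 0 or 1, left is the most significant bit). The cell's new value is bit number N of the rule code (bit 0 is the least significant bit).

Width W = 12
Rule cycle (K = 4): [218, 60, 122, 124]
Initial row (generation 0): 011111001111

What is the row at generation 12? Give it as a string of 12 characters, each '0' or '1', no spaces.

Answer: 011000011110

Derivation:
Gen 0: 011111001111
Gen 1 (rule 218): 111111111111
Gen 2 (rule 60): 100000000000
Gen 3 (rule 122): 010000000000
Gen 4 (rule 124): 011000000000
Gen 5 (rule 218): 111100000000
Gen 6 (rule 60): 100010000000
Gen 7 (rule 122): 010101000000
Gen 8 (rule 124): 011111100000
Gen 9 (rule 218): 111111110000
Gen 10 (rule 60): 100000001000
Gen 11 (rule 122): 010000010100
Gen 12 (rule 124): 011000011110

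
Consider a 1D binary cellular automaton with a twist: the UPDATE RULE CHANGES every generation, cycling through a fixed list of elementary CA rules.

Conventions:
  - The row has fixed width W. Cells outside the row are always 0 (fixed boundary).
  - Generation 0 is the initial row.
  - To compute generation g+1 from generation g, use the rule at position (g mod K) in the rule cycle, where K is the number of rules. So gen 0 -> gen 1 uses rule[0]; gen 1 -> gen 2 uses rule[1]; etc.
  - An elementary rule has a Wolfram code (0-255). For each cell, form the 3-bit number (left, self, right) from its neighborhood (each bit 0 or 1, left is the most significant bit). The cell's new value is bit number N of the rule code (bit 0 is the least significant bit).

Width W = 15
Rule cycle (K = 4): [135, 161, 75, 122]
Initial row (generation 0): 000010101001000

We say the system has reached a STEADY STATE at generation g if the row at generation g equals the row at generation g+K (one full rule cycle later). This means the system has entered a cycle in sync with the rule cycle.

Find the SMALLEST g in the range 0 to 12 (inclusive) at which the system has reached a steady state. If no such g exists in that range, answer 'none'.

Gen 0: 000010101001000
Gen 1 (rule 135): 111110101011011
Gen 2 (rule 161): 011101010100100
Gen 3 (rule 75): 110100000001001
Gen 4 (rule 122): 111010000010110
Gen 5 (rule 135): 010010111110000
Gen 6 (rule 161): 000001011100111
Gen 7 (rule 75): 111110010101101
Gen 8 (rule 122): 100011101011110
Gen 9 (rule 135): 101101001001100
Gen 10 (rule 161): 010010000000001
Gen 11 (rule 75): 100100111111110
Gen 12 (rule 122): 011011100000011
Gen 13 (rule 135): 100001001111100
Gen 14 (rule 161): 001100000111001
Gen 15 (rule 75): 111101111101010
Gen 16 (rule 122): 100111000110101

Answer: none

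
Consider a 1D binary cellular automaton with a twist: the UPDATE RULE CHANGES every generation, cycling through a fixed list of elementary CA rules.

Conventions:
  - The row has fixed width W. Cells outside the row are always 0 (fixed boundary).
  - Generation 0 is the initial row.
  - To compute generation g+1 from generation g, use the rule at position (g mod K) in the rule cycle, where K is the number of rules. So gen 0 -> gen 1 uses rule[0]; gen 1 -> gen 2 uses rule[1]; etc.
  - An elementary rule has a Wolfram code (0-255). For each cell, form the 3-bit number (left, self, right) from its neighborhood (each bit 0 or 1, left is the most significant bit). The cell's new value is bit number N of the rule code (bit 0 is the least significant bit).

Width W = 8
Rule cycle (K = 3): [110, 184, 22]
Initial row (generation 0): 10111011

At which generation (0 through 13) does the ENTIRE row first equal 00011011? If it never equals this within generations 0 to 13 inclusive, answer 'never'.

Answer: 9

Derivation:
Gen 0: 10111011
Gen 1 (rule 110): 11101111
Gen 2 (rule 184): 11011110
Gen 3 (rule 22): 00000001
Gen 4 (rule 110): 00000011
Gen 5 (rule 184): 00000010
Gen 6 (rule 22): 00000111
Gen 7 (rule 110): 00001101
Gen 8 (rule 184): 00001010
Gen 9 (rule 22): 00011011
Gen 10 (rule 110): 00111111
Gen 11 (rule 184): 00111110
Gen 12 (rule 22): 01000001
Gen 13 (rule 110): 11000011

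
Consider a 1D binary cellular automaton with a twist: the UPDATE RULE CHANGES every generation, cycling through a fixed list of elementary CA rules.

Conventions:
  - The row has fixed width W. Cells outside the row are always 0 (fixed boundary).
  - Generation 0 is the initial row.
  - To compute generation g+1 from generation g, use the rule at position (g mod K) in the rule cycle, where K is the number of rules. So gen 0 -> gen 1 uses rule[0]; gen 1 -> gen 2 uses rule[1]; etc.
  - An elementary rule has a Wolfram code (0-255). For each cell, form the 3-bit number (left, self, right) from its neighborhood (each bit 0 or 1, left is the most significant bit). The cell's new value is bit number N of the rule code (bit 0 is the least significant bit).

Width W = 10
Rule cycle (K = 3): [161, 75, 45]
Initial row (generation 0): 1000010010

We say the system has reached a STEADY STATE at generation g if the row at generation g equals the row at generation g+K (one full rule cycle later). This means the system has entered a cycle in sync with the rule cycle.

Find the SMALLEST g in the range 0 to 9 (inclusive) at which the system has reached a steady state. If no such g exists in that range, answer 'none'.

Gen 0: 1000010010
Gen 1 (rule 161): 0011000000
Gen 2 (rule 75): 1111011111
Gen 3 (rule 45): 1000110000
Gen 4 (rule 161): 0010000111
Gen 5 (rule 75): 1100111101
Gen 6 (rule 45): 1000100011
Gen 7 (rule 161): 0010001000
Gen 8 (rule 75): 1100110011
Gen 9 (rule 45): 1000100010
Gen 10 (rule 161): 0010001000
Gen 11 (rule 75): 1100110011
Gen 12 (rule 45): 1000100010

Answer: 7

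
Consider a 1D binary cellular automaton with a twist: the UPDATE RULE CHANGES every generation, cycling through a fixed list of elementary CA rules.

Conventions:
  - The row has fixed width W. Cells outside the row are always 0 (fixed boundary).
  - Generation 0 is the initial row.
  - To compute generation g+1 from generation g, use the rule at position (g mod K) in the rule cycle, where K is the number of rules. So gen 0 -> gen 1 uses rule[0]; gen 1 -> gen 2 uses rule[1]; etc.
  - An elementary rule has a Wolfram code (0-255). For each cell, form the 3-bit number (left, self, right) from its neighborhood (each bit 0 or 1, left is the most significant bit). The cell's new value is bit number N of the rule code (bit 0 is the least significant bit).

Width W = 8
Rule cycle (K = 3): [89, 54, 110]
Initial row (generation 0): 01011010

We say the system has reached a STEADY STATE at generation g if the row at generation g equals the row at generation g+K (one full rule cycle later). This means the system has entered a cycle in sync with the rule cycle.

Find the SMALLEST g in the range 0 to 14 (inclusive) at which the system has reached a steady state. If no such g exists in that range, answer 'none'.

Gen 0: 01011010
Gen 1 (rule 89): 00011001
Gen 2 (rule 54): 00100111
Gen 3 (rule 110): 01101101
Gen 4 (rule 89): 01101100
Gen 5 (rule 54): 10010010
Gen 6 (rule 110): 10110110
Gen 7 (rule 89): 00110111
Gen 8 (rule 54): 01001000
Gen 9 (rule 110): 11011000
Gen 10 (rule 89): 11011111
Gen 11 (rule 54): 00100000
Gen 12 (rule 110): 01100000
Gen 13 (rule 89): 01111111
Gen 14 (rule 54): 10000000
Gen 15 (rule 110): 10000000
Gen 16 (rule 89): 01111111
Gen 17 (rule 54): 10000000

Answer: 13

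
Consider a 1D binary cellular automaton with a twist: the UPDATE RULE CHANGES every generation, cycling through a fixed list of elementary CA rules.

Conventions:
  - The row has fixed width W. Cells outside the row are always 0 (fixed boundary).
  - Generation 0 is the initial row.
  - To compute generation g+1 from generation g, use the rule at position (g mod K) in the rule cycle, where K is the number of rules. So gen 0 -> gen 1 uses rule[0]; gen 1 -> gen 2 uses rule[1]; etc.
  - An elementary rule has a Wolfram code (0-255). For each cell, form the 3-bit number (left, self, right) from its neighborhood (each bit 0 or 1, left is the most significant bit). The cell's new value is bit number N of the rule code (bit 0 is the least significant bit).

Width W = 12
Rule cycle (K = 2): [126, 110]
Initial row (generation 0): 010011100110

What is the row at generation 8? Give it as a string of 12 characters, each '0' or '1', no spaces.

Gen 0: 010011100110
Gen 1 (rule 126): 111110111111
Gen 2 (rule 110): 100011100001
Gen 3 (rule 126): 110110110011
Gen 4 (rule 110): 111111110111
Gen 5 (rule 126): 100000011101
Gen 6 (rule 110): 100000110111
Gen 7 (rule 126): 110001111101
Gen 8 (rule 110): 110011000111

Answer: 110011000111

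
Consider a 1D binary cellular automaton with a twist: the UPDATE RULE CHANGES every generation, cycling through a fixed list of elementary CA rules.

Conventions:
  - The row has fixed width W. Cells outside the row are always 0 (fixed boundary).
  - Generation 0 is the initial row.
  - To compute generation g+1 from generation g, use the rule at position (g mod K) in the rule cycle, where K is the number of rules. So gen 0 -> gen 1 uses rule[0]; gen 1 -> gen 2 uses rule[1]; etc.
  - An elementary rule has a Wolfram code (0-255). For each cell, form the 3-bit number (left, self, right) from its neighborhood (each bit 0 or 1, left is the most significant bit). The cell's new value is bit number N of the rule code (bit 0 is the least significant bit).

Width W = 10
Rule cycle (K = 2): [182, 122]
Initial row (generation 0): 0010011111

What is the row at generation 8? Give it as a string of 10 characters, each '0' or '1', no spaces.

Answer: 0110110111

Derivation:
Gen 0: 0010011111
Gen 1 (rule 182): 0111101110
Gen 2 (rule 122): 1100111011
Gen 3 (rule 182): 0011010100
Gen 4 (rule 122): 0111101010
Gen 5 (rule 182): 1011011111
Gen 6 (rule 122): 0111110001
Gen 7 (rule 182): 1011101011
Gen 8 (rule 122): 0110110111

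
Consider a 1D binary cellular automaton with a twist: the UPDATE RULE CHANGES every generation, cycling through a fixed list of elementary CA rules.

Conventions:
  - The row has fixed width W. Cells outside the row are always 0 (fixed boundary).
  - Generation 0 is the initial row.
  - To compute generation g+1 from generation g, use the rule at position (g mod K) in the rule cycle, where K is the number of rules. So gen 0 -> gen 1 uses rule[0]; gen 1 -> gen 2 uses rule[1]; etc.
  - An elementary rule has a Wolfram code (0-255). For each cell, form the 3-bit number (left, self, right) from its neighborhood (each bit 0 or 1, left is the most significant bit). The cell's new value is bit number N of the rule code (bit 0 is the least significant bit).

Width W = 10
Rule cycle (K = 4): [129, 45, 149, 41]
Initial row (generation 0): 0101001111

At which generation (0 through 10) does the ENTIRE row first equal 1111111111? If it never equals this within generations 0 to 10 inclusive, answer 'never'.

Answer: 10

Derivation:
Gen 0: 0101001111
Gen 1 (rule 129): 0000000110
Gen 2 (rule 45): 1111110100
Gen 3 (rule 149): 0111100111
Gen 4 (rule 41): 0100000100
Gen 5 (rule 129): 0001110001
Gen 6 (rule 45): 1101000101
Gen 7 (rule 149): 0001110101
Gen 8 (rule 41): 1101001010
Gen 9 (rule 129): 0000000000
Gen 10 (rule 45): 1111111111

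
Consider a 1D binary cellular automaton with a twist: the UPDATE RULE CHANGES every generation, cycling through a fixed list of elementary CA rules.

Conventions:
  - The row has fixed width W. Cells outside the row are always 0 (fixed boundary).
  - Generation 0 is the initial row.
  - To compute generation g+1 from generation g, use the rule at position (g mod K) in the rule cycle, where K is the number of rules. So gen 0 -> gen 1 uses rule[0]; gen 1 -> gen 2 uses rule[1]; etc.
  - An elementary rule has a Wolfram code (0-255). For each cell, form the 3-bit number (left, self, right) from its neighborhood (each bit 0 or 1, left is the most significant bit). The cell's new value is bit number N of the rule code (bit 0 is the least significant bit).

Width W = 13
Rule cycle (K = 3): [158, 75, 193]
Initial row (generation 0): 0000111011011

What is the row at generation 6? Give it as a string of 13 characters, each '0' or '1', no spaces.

Answer: 0000100111111

Derivation:
Gen 0: 0000111011011
Gen 1 (rule 158): 0001110010010
Gen 2 (rule 75): 1111010100100
Gen 3 (rule 193): 0111000000001
Gen 4 (rule 158): 1110100000011
Gen 5 (rule 75): 1010001111111
Gen 6 (rule 193): 0000100111111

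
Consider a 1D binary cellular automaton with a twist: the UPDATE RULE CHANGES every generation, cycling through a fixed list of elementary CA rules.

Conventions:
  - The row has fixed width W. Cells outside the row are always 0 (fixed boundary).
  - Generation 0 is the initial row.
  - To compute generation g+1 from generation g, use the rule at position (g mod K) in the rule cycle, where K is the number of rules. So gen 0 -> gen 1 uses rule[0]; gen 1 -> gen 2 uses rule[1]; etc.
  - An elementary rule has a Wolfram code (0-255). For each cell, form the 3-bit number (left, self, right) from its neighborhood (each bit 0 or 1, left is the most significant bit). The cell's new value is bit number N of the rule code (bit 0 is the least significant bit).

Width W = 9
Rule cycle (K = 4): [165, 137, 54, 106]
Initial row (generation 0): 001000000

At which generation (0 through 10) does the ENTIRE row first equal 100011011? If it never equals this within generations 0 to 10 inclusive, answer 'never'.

Answer: 9

Derivation:
Gen 0: 001000000
Gen 1 (rule 165): 101011111
Gen 2 (rule 137): 000011110
Gen 3 (rule 54): 000100001
Gen 4 (rule 106): 001000010
Gen 5 (rule 165): 101011010
Gen 6 (rule 137): 000010000
Gen 7 (rule 54): 000111000
Gen 8 (rule 106): 001101000
Gen 9 (rule 165): 100011011
Gen 10 (rule 137): 001010010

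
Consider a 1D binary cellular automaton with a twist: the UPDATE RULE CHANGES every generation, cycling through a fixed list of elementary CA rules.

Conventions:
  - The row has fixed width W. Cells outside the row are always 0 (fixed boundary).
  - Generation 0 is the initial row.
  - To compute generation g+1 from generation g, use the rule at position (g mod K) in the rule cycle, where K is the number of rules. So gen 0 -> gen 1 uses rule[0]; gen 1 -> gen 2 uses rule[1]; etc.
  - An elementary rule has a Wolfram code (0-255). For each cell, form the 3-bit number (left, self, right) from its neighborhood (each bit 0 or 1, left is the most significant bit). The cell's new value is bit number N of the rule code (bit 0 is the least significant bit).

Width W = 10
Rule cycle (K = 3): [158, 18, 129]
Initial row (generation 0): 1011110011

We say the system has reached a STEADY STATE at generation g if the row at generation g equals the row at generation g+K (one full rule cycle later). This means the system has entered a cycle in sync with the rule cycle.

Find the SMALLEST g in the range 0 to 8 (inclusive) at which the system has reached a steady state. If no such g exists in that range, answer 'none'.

Gen 0: 1011110011
Gen 1 (rule 158): 1011101110
Gen 2 (rule 18): 0000000001
Gen 3 (rule 129): 1111111100
Gen 4 (rule 158): 1111111010
Gen 5 (rule 18): 0000000001
Gen 6 (rule 129): 1111111100
Gen 7 (rule 158): 1111111010
Gen 8 (rule 18): 0000000001
Gen 9 (rule 129): 1111111100
Gen 10 (rule 158): 1111111010
Gen 11 (rule 18): 0000000001

Answer: 2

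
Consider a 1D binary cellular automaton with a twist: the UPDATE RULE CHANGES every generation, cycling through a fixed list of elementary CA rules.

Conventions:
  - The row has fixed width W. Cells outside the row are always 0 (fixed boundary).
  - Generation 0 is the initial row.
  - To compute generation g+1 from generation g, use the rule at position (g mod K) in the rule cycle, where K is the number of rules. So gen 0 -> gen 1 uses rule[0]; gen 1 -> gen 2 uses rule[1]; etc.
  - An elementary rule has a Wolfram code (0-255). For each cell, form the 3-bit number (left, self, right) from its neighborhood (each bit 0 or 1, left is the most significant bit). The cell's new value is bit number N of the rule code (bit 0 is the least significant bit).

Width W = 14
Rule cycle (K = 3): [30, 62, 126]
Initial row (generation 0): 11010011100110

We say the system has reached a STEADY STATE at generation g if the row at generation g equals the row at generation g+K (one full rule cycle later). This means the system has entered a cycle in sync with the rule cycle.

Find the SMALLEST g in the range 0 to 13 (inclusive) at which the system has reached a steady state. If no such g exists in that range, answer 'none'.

Answer: none

Derivation:
Gen 0: 11010011100110
Gen 1 (rule 30): 10011110011101
Gen 2 (rule 62): 11110001110011
Gen 3 (rule 126): 10011011011111
Gen 4 (rule 30): 11110010010000
Gen 5 (rule 62): 10001111111000
Gen 6 (rule 126): 11011000001100
Gen 7 (rule 30): 10010100011010
Gen 8 (rule 62): 11111110110111
Gen 9 (rule 126): 10000011111101
Gen 10 (rule 30): 11000110000001
Gen 11 (rule 62): 10101101000011
Gen 12 (rule 126): 11111111100111
Gen 13 (rule 30): 10000000011100
Gen 14 (rule 62): 11000000110010
Gen 15 (rule 126): 11100001111111
Gen 16 (rule 30): 10010011000000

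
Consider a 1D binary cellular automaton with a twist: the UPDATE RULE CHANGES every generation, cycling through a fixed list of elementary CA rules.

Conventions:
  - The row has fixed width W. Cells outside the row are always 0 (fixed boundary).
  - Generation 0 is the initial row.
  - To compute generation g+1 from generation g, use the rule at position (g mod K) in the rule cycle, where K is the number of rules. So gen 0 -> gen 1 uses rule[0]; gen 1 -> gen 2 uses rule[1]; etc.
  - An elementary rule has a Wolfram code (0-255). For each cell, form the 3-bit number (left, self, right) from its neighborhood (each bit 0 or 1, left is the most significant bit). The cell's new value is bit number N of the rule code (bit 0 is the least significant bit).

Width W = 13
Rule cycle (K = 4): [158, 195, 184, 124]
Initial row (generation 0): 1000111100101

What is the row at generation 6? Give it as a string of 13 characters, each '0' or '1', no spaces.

Answer: 1011111111110

Derivation:
Gen 0: 1000111100101
Gen 1 (rule 158): 1101111011101
Gen 2 (rule 195): 0100111001100
Gen 3 (rule 184): 0010110101010
Gen 4 (rule 124): 0011111111111
Gen 5 (rule 158): 0111111111110
Gen 6 (rule 195): 1011111111110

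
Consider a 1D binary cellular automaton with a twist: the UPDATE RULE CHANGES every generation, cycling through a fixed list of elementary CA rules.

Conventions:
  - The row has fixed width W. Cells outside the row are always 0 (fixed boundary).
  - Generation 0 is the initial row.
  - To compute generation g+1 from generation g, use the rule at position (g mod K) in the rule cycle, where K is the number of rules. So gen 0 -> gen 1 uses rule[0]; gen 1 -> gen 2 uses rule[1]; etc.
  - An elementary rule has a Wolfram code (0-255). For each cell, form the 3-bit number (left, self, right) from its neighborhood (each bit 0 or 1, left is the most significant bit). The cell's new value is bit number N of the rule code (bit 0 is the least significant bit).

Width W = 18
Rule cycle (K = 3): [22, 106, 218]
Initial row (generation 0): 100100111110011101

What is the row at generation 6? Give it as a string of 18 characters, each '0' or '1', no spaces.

Gen 0: 100100111110011101
Gen 1 (rule 22): 111111000001100001
Gen 2 (rule 106): 100001000011100010
Gen 3 (rule 218): 010010100111110101
Gen 4 (rule 22): 111110111000000101
Gen 5 (rule 106): 100011101000001010
Gen 6 (rule 218): 010111100100010001

Answer: 010111100100010001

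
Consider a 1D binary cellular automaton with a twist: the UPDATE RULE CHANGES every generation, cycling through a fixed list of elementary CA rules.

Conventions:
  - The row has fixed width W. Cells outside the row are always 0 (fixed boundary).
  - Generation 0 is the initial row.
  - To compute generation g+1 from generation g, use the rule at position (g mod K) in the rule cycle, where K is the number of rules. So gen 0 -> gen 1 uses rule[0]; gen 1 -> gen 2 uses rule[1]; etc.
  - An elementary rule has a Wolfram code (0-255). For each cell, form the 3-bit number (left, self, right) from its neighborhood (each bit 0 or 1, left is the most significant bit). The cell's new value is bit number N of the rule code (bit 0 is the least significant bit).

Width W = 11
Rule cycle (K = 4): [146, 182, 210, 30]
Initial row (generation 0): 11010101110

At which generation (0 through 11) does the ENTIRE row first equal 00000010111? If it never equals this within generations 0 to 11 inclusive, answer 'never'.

Gen 0: 11010101110
Gen 1 (rule 146): 00000000101
Gen 2 (rule 182): 00000001111
Gen 3 (rule 210): 00000010111
Gen 4 (rule 30): 00000110100
Gen 5 (rule 146): 00001000010
Gen 6 (rule 182): 00011100111
Gen 7 (rule 210): 00101111011
Gen 8 (rule 30): 01101000010
Gen 9 (rule 146): 10000100101
Gen 10 (rule 182): 11001111111
Gen 11 (rule 210): 01110111111

Answer: 3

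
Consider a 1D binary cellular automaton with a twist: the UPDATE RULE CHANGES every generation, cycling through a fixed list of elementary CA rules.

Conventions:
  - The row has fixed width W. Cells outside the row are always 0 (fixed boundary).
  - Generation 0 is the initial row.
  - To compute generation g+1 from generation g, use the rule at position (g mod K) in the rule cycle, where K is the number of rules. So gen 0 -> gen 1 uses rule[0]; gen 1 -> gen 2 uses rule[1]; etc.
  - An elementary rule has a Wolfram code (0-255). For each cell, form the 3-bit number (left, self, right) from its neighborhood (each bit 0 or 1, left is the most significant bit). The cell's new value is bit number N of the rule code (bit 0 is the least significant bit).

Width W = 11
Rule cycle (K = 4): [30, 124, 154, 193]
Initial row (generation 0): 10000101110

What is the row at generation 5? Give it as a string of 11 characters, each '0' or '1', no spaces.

Gen 0: 10000101110
Gen 1 (rule 30): 11001101001
Gen 2 (rule 124): 11101111101
Gen 3 (rule 154): 11001111000
Gen 4 (rule 193): 01000111011
Gen 5 (rule 30): 11101100010

Answer: 11101100010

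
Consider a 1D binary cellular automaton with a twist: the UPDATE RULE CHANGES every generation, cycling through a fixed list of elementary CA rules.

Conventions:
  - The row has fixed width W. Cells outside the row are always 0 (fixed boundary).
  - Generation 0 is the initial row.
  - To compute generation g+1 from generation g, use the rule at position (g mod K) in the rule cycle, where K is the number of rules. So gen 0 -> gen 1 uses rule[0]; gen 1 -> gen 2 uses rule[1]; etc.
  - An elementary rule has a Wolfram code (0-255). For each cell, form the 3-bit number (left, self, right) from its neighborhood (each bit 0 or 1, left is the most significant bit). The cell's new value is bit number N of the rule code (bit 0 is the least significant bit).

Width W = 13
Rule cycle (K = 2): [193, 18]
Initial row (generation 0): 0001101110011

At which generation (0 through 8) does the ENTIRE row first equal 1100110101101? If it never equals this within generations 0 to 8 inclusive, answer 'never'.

Answer: never

Derivation:
Gen 0: 0001101110011
Gen 1 (rule 193): 1100100110001
Gen 2 (rule 18): 0011011001010
Gen 3 (rule 193): 1001001000000
Gen 4 (rule 18): 0110110100000
Gen 5 (rule 193): 0010010001111
Gen 6 (rule 18): 0101101010000
Gen 7 (rule 193): 0000100000111
Gen 8 (rule 18): 0001010001000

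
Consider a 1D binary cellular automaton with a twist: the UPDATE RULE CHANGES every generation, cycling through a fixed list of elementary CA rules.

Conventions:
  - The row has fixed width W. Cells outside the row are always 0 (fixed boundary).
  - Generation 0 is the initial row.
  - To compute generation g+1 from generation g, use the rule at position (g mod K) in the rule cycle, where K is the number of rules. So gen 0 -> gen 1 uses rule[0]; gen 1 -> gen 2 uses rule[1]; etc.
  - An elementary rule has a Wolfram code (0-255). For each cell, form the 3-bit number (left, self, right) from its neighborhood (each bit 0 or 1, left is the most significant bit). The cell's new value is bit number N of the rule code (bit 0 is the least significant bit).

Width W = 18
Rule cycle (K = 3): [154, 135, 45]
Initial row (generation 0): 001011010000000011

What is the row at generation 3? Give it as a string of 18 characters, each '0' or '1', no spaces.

Answer: 101101100110000011

Derivation:
Gen 0: 001011010000000011
Gen 1 (rule 154): 010010001000000110
Gen 2 (rule 135): 110110111011111000
Gen 3 (rule 45): 101101100110000011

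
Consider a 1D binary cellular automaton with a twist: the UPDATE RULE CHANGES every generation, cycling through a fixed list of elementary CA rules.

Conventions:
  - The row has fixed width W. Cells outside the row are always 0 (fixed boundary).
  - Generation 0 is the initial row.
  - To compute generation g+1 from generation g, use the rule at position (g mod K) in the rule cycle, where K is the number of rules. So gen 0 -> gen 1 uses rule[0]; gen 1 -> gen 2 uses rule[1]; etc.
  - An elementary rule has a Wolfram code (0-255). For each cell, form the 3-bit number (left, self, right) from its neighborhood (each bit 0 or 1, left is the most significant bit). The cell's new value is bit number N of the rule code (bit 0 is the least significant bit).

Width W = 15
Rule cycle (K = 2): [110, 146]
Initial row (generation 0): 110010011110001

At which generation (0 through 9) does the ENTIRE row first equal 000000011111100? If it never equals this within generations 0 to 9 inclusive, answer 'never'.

Answer: 3

Derivation:
Gen 0: 110010011110001
Gen 1 (rule 110): 110110110010011
Gen 2 (rule 146): 000000001101100
Gen 3 (rule 110): 000000011111100
Gen 4 (rule 146): 000000101111010
Gen 5 (rule 110): 000001111001110
Gen 6 (rule 146): 000010110110101
Gen 7 (rule 110): 000111111111111
Gen 8 (rule 146): 001011111111110
Gen 9 (rule 110): 011110000000010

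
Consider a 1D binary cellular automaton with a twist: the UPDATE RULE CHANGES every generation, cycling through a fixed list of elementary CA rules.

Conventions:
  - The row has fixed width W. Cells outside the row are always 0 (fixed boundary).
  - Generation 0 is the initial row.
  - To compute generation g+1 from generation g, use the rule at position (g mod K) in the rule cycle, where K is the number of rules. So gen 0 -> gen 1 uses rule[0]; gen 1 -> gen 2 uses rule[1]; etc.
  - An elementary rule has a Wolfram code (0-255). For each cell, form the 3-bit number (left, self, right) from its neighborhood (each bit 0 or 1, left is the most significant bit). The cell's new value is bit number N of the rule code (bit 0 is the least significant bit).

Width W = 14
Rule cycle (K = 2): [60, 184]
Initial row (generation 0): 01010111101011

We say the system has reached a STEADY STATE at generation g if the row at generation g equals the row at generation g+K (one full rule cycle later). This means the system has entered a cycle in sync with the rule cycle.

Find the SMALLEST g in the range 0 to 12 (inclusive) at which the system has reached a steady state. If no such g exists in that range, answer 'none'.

Answer: none

Derivation:
Gen 0: 01010111101011
Gen 1 (rule 60): 01111100011110
Gen 2 (rule 184): 01111010011101
Gen 3 (rule 60): 01000111010011
Gen 4 (rule 184): 00100110101010
Gen 5 (rule 60): 00110101111111
Gen 6 (rule 184): 00101011111110
Gen 7 (rule 60): 00111110000001
Gen 8 (rule 184): 00111101000000
Gen 9 (rule 60): 00100011100000
Gen 10 (rule 184): 00010011010000
Gen 11 (rule 60): 00011010111000
Gen 12 (rule 184): 00010101110100
Gen 13 (rule 60): 00011111001110
Gen 14 (rule 184): 00011110101101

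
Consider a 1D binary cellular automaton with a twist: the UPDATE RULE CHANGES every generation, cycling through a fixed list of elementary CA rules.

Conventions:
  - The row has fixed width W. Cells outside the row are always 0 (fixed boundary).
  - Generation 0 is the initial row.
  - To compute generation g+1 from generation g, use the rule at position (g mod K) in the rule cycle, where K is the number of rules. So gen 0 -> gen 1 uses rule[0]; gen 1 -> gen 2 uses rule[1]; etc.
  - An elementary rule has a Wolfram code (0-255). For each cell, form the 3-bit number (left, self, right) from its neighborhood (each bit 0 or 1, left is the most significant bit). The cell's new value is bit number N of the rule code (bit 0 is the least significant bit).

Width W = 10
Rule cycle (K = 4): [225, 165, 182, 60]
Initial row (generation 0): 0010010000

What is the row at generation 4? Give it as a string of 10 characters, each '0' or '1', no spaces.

Answer: 1011011000

Derivation:
Gen 0: 0010010000
Gen 1 (rule 225): 1000000111
Gen 2 (rule 165): 1011110010
Gen 3 (rule 182): 1101101111
Gen 4 (rule 60): 1011011000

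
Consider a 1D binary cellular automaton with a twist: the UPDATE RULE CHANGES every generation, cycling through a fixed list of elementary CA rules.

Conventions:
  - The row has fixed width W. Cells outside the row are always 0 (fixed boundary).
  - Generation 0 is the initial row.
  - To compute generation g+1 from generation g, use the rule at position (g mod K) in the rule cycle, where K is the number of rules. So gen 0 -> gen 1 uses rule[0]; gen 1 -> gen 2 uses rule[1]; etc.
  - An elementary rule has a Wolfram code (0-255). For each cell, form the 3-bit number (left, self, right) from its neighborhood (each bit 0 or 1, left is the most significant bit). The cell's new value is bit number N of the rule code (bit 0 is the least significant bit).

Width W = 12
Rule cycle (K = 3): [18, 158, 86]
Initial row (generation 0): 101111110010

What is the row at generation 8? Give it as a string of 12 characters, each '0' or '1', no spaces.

Answer: 011010111100

Derivation:
Gen 0: 101111110010
Gen 1 (rule 18): 000000001101
Gen 2 (rule 158): 000000011001
Gen 3 (rule 86): 000000101111
Gen 4 (rule 18): 000001000000
Gen 5 (rule 158): 000011100000
Gen 6 (rule 86): 000100110000
Gen 7 (rule 18): 001011001000
Gen 8 (rule 158): 011010111100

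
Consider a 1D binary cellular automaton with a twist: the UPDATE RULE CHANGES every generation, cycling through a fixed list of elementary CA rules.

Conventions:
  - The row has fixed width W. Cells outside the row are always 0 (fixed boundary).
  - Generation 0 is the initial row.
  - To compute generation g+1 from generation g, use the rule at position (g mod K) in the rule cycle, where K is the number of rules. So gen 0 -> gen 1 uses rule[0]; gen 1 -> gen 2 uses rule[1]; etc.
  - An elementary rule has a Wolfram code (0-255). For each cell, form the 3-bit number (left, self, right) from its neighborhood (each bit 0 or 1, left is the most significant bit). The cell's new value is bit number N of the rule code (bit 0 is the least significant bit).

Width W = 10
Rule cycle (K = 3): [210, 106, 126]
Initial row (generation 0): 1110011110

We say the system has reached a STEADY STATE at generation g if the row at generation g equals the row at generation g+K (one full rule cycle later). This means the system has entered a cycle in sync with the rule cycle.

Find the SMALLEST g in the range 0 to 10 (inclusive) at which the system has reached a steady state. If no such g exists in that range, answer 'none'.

Answer: none

Derivation:
Gen 0: 1110011110
Gen 1 (rule 210): 0111101111
Gen 2 (rule 106): 1100111001
Gen 3 (rule 126): 1111101111
Gen 4 (rule 210): 0111100111
Gen 5 (rule 106): 1100101101
Gen 6 (rule 126): 1111111111
Gen 7 (rule 210): 0111111111
Gen 8 (rule 106): 1100000001
Gen 9 (rule 126): 1110000011
Gen 10 (rule 210): 0111000101
Gen 11 (rule 106): 1101001010
Gen 12 (rule 126): 1111111111
Gen 13 (rule 210): 0111111111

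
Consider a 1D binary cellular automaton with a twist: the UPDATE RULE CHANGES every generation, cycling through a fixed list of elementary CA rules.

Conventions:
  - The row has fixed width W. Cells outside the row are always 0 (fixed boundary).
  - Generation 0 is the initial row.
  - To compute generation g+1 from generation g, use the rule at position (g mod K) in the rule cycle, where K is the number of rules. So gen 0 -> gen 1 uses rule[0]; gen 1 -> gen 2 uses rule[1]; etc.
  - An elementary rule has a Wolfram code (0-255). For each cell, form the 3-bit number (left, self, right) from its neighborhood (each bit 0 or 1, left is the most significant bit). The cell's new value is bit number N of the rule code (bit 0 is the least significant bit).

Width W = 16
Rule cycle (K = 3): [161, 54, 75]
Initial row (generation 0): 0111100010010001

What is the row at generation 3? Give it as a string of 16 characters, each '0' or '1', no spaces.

Gen 0: 0111100010010001
Gen 1 (rule 161): 0011001000000100
Gen 2 (rule 54): 0100111100001110
Gen 3 (rule 75): 1001100101111010

Answer: 1001100101111010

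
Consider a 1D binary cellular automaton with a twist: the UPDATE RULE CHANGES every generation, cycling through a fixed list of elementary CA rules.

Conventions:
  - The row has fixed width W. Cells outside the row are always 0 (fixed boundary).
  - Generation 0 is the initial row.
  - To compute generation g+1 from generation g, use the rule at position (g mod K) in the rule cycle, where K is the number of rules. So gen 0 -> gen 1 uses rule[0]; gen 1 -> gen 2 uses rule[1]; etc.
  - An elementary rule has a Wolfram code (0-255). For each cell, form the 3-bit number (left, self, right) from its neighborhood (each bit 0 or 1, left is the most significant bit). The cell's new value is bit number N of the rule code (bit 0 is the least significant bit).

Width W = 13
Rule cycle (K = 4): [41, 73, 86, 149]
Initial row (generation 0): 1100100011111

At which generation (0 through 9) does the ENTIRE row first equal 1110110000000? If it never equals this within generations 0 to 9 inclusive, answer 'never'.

Gen 0: 1100100011111
Gen 1 (rule 41): 1000001010000
Gen 2 (rule 73): 0011100000111
Gen 3 (rule 86): 0100110001001
Gen 4 (rule 149): 0110001101101
Gen 5 (rule 41): 0100101011010
Gen 6 (rule 73): 0000000011000
Gen 7 (rule 86): 0000000101100
Gen 8 (rule 149): 1111110100011
Gen 9 (rule 41): 1000001001010

Answer: never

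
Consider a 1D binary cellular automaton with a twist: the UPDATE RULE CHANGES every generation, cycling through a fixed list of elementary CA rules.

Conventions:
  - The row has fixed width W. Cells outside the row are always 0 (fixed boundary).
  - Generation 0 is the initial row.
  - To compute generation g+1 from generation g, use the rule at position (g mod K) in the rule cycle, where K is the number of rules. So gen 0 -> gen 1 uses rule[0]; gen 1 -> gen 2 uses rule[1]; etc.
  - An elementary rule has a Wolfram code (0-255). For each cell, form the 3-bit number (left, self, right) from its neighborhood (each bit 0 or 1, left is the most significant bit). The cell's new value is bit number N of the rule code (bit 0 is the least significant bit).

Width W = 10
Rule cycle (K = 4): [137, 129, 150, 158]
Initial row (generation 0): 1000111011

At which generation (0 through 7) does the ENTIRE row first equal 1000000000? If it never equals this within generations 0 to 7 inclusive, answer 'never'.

Gen 0: 1000111011
Gen 1 (rule 137): 0010110010
Gen 2 (rule 129): 1000000000
Gen 3 (rule 150): 1100000000
Gen 4 (rule 158): 1010000000
Gen 5 (rule 137): 0000111111
Gen 6 (rule 129): 1110011110
Gen 7 (rule 150): 0101101101

Answer: 2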